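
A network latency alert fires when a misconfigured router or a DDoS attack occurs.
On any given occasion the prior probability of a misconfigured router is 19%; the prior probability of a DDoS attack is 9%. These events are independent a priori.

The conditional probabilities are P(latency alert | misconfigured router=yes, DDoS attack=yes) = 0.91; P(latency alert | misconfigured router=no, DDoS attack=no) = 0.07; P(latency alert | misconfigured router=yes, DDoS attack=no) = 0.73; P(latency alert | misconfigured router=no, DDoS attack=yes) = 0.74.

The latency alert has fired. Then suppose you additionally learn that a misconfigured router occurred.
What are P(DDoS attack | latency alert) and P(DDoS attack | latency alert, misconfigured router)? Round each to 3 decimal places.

P(DDoS attack | latency alert) ≈ 0.281; P(DDoS attack | latency alert, misconfigured router) ≈ 0.110

P(latency alert) = 0.07·0.81·0.91 + 0.74·0.81·0.09 + 0.73·0.19·0.91 + 0.91·0.19·0.09 = 0.051597 + 0.053946 + 0.126217 + 0.015561 = 0.247321
Of this, 0.069507 comes from 0.053946 + 0.015561 (the DDoS attack=true cases).
Hence the posterior is 0.069507/0.247321 ≈ 0.281.

With the extra evidence:
For the numerator, keep only DDoS attack=true terms: 0.91·0.09 = 0.081900
Denominator P(latency alert | misconfigured router): 0.73·0.91 + 0.91·0.09 = 0.746200
P(DDoS attack | latency alert, misconfigured router) = 0.081900/0.746200 ≈ 0.110
Conditioning on misconfigured router lowers the posterior on DDoS attack: the classic explaining-away effect in a common-effect structure.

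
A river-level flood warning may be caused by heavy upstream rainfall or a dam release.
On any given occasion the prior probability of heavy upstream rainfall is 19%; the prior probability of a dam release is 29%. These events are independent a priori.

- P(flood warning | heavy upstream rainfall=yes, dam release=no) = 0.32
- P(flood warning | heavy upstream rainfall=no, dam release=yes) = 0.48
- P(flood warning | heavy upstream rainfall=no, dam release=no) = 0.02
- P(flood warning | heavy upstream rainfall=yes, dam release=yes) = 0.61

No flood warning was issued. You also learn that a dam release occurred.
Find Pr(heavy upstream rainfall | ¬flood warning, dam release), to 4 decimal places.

For the numerator, keep only heavy upstream rainfall=true terms: 0.39*0.19 = 0.074100
The normalizing constant is 0.52*0.81 + 0.39*0.19 = 0.495300
Posterior = 0.074100 / 0.495300 ≈ 0.1496

Pr(heavy upstream rainfall | ¬flood warning, dam release) ≈ 0.1496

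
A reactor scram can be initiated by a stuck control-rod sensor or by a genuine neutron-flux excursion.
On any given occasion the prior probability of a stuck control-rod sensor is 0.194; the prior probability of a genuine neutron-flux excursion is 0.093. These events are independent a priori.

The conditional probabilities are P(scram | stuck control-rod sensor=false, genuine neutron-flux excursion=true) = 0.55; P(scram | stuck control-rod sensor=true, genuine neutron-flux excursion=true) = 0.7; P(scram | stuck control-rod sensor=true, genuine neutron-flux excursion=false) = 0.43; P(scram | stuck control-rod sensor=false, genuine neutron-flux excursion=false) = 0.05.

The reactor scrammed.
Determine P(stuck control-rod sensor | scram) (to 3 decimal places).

P(stuck control-rod sensor | scram) ≈ 0.532

By total probability over the 4 (stuck control-rod sensor, genuine neutron-flux excursion) configurations:
  P(scram) = 0.05×0.806×0.907 + 0.55×0.806×0.093 + 0.43×0.194×0.907 + 0.7×0.194×0.093
        = 0.036552 + 0.041227 + 0.075662 + 0.012629 = 0.166070
Keeping only the stuck control-rod sensor-present terms gives 0.088291, so
  P(stuck control-rod sensor | scram) = 0.088291 / 0.166070 ≈ 0.532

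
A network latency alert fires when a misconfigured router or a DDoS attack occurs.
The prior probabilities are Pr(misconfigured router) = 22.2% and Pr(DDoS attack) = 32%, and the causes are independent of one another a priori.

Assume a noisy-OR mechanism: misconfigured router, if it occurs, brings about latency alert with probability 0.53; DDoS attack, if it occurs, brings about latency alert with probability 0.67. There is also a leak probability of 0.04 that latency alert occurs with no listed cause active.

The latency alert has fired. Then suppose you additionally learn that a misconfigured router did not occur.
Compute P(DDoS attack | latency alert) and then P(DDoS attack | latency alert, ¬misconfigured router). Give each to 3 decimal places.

Under noisy-OR, P(latency alert | causes) = 1 − (1−0.04)·∏(1−qᵢ) over the active causes.
Numerator (weight on configurations with DDoS attack): 0.170089 + 0.060462 = 0.230551
Normalizer over all consistent configurations: 0.04*0.778*0.68 + 0.6832*0.778*0.32 + 0.5488*0.222*0.68 + 0.851104*0.222*0.32 = 0.334560
P(DDoS attack | latency alert) = 0.230551/0.334560 ≈ 0.689

Now also conditioning on misconfigured router≠true:
P(latency alert | ¬misconfigured router) = 0.04×0.68 + 0.6832×0.32 = 0.027200 + 0.218624 = 0.245824
Restricting to configurations with DDoS attack present: 0.6832×0.32 = 0.218624.
So P(DDoS attack | latency alert, ¬misconfigured router) = 0.218624/0.245824 ≈ 0.889.
With misconfigured router excluded, DDoS attack must carry more of the explanatory weight for the latency alert.

P(DDoS attack | latency alert) ≈ 0.689; P(DDoS attack | latency alert, ¬misconfigured router) ≈ 0.889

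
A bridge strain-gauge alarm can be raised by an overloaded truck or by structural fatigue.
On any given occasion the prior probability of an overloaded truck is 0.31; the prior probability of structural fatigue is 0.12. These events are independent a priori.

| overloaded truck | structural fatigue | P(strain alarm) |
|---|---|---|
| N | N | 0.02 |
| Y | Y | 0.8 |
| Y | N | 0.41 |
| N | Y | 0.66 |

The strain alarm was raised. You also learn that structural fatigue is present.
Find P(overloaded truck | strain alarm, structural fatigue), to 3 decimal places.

Sum P(strain alarm|·) weighted by the priors over both values of overloaded truck:
  P(strain alarm | structural fatigue) = 0.66*0.69 + 0.8*0.31
        = 0.455400 + 0.248000 = 0.703400
Configurations with overloaded truck contribute 0.248000, so
  P(overloaded truck | strain alarm, structural fatigue) = 0.248000 / 0.703400 ≈ 0.353

P(overloaded truck | strain alarm, structural fatigue) ≈ 0.353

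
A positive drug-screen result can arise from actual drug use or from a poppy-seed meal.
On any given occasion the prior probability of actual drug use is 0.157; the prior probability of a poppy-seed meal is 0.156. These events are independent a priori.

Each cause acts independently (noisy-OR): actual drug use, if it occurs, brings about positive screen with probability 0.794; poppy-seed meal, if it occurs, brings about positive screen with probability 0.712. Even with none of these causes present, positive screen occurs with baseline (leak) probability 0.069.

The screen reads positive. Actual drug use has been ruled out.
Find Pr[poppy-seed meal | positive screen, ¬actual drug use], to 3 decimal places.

Pr[poppy-seed meal | positive screen, ¬actual drug use] ≈ 0.662

Under noisy-OR, P(positive screen | causes) = 1 − (1−0.069)·∏(1−qᵢ) over the active causes.
Weight on poppy-seed meal=true, given the evidence: 0.731872×0.156 = 0.114172
Denominator P(positive screen | ¬actual drug use): 0.069×0.844 + 0.731872×0.156 = 0.172408
Posterior = 0.114172 / 0.172408 ≈ 0.662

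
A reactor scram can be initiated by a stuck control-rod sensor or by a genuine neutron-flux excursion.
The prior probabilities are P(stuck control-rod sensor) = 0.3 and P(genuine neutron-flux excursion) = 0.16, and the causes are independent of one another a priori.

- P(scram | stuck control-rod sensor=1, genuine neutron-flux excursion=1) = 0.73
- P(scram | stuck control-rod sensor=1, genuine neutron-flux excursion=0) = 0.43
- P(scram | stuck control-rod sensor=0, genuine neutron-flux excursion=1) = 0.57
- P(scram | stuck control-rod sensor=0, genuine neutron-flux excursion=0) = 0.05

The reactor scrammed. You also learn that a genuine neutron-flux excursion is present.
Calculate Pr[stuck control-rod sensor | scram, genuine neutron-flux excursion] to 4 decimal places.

Weight on stuck control-rod sensor=true, given the evidence: 0.73×0.3 = 0.219000
Normalizer over all consistent configurations: 0.57×0.7 + 0.73×0.3 = 0.618000
Posterior = 0.219000 / 0.618000 ≈ 0.3544

Pr[stuck control-rod sensor | scram, genuine neutron-flux excursion] ≈ 0.3544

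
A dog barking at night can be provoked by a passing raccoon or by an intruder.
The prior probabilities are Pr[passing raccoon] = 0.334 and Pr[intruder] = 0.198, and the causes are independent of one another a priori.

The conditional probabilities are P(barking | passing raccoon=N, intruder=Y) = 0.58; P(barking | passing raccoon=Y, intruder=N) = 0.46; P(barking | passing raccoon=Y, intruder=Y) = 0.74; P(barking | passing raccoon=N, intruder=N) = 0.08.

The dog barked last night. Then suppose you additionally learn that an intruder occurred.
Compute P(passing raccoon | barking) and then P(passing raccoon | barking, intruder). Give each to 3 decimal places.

P(barking) = 0.08·0.666·0.802 + 0.58·0.666·0.198 + 0.46·0.334·0.802 + 0.74·0.334·0.198 = 0.042731 + 0.076483 + 0.123219 + 0.048938 = 0.291371
The passing raccoon-present share is 0.123219 + 0.048938 = 0.172157.
So P(passing raccoon | barking) = 0.172157/0.291371 ≈ 0.591.

Now also conditioning on intruder=true:
For the numerator, keep only passing raccoon=true terms: 0.74·0.334 = 0.247160
The normalizing constant is 0.58·0.666 + 0.74·0.334 = 0.633440
Posterior = 0.247160 / 0.633440 ≈ 0.390
Conditioning on intruder lowers the posterior on passing raccoon: the classic explaining-away effect in a common-effect structure.

P(passing raccoon | barking) ≈ 0.591; P(passing raccoon | barking, intruder) ≈ 0.390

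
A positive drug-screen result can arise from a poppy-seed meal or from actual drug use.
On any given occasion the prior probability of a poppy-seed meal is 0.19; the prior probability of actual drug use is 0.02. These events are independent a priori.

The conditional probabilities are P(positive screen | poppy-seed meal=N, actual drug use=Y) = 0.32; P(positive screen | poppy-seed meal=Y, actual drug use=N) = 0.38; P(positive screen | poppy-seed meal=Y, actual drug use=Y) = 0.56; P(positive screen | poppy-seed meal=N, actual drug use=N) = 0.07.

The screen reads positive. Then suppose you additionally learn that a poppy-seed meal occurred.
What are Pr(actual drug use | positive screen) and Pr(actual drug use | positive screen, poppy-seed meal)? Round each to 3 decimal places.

Pr(actual drug use | positive screen) ≈ 0.055; Pr(actual drug use | positive screen, poppy-seed meal) ≈ 0.029

For the numerator, keep only actual drug use=true terms: 0.005184 + 0.002128 = 0.007312
Denominator P(positive screen): 0.07·0.81·0.98 + 0.32·0.81·0.02 + 0.38·0.19·0.98 + 0.56·0.19·0.02 = 0.133634
Posterior = 0.007312 / 0.133634 ≈ 0.055

Now condition on the additional information:
P(positive screen | poppy-seed meal) = 0.38*0.98 + 0.56*0.02 = 0.372400 + 0.011200 = 0.383600
The actual drug use-present share is 0.56*0.02 = 0.011200.
Hence the posterior is 0.011200/0.383600 ≈ 0.029.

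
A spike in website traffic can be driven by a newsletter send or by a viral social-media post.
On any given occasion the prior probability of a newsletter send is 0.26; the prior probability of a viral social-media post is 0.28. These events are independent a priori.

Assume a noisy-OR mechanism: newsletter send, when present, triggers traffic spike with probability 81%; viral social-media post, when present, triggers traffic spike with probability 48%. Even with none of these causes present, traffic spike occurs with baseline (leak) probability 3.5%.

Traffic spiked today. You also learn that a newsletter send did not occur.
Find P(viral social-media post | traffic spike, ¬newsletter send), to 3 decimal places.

Under noisy-OR, P(traffic spike | causes) = 1 − (1−0.035)·∏(1−qᵢ) over the active causes.
Weight on viral social-media post=true, given the evidence: 0.4982×0.28 = 0.139496
Normalizer over all consistent configurations: 0.035×0.72 + 0.4982×0.28 = 0.164696
Posterior = 0.139496 / 0.164696 ≈ 0.847

P(viral social-media post | traffic spike, ¬newsletter send) ≈ 0.847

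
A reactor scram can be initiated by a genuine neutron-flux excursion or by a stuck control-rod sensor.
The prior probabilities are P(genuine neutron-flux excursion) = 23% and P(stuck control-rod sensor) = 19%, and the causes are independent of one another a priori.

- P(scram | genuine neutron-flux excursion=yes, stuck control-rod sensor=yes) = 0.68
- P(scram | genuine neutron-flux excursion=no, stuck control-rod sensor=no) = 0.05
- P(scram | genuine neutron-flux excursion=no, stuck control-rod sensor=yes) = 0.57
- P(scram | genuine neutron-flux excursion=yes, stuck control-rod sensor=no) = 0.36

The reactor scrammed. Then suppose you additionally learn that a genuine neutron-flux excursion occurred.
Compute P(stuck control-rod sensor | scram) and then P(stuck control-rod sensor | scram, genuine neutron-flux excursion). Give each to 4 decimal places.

P(scram) = 0.05×0.77×0.81 + 0.57×0.77×0.19 + 0.36×0.23×0.81 + 0.68×0.23×0.19 = 0.031185 + 0.083391 + 0.067068 + 0.029716 = 0.211360
The stuck control-rod sensor-present share is 0.083391 + 0.029716 = 0.113107.
P(stuck control-rod sensor | scram) = 0.113107 / 0.211360 ≈ 0.5351

Now condition on the additional information:
Numerator (weight on configurations with stuck control-rod sensor): 0.68*0.19 = 0.129200
Denominator P(scram | genuine neutron-flux excursion): 0.36*0.81 + 0.68*0.19 = 0.420800
Posterior = 0.129200 / 0.420800 ≈ 0.3070
The drop from 0.5351 to 0.3070 is the explaining-away (discounting) effect.

P(stuck control-rod sensor | scram) ≈ 0.5351; P(stuck control-rod sensor | scram, genuine neutron-flux excursion) ≈ 0.3070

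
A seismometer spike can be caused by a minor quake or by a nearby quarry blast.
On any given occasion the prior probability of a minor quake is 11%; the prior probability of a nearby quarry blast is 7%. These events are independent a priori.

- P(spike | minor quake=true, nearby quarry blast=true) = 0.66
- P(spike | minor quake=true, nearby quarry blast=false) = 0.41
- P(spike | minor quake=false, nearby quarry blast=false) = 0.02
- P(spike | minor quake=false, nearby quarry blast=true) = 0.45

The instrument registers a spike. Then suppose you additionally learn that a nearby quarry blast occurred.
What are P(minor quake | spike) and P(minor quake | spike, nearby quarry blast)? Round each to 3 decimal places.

Numerator (weight on configurations with minor quake): 0.041943 + 0.005082 = 0.047025
Denominator P(spike): 0.02*0.89*0.93 + 0.45*0.89*0.07 + 0.41*0.11*0.93 + 0.66*0.11*0.07 = 0.091614
Posterior = 0.047025 / 0.091614 ≈ 0.513

Now condition on the additional information:
P(spike | nearby quarry blast) = 0.45×0.89 + 0.66×0.11 = 0.400500 + 0.072600 = 0.473100
Of this, 0.072600 comes from 0.66×0.11 (the minor quake=true cases).
P(minor quake | spike, nearby quarry blast) = 0.072600 / 0.473100 ≈ 0.153

P(minor quake | spike) ≈ 0.513; P(minor quake | spike, nearby quarry blast) ≈ 0.153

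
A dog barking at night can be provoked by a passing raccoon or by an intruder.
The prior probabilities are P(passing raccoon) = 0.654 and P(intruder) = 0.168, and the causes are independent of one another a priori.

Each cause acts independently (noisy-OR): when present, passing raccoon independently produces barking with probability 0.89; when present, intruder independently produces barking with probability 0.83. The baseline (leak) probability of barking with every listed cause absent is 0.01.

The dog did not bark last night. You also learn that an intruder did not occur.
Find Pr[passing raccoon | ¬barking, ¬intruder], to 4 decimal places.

Pr[passing raccoon | ¬barking, ¬intruder] ≈ 0.1721

Under noisy-OR, P(barking | causes) = 1 − (1−0.01)·∏(1−qᵢ) over the active causes.
Enumerate both values of passing raccoon and weight by the priors:
  P(¬barking | ¬intruder) = 0.99·0.346 + 0.1089·0.654
        = 0.342540 + 0.071221 = 0.413761
Keeping only the passing raccoon-present terms gives 0.071221, so
  P(passing raccoon | ¬barking, ¬intruder) = 0.071221 / 0.413761 ≈ 0.1721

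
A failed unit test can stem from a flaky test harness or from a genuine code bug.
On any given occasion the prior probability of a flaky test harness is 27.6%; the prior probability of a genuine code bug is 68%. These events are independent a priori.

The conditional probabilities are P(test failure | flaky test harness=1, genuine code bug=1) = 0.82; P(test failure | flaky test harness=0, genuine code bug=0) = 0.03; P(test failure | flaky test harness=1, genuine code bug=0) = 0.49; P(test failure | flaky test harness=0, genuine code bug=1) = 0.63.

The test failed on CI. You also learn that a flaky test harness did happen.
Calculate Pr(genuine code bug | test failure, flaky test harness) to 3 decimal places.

Sum P(test failure|·) weighted by the priors over both values of genuine code bug:
  P(test failure | flaky test harness) = 0.49×0.32 + 0.82×0.68
        = 0.156800 + 0.557600 = 0.714400
The terms with genuine code bug present sum to 0.557600, so
  P(genuine code bug | test failure, flaky test harness) = 0.557600 / 0.714400 ≈ 0.781

Pr(genuine code bug | test failure, flaky test harness) ≈ 0.781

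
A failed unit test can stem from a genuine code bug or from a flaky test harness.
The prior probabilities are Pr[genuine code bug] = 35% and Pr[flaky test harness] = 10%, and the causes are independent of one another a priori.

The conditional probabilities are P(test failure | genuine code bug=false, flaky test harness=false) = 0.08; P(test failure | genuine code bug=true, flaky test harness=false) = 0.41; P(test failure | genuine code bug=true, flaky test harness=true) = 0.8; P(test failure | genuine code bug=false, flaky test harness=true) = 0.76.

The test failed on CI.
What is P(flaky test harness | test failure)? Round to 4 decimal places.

P(flaky test harness | test failure) ≈ 0.3055

Sum P(test failure|·) weighted by the priors over the 4 (genuine code bug, flaky test harness) configurations:
  P(test failure) = 0.08×0.65×0.9 + 0.76×0.65×0.1 + 0.41×0.35×0.9 + 0.8×0.35×0.1
        = 0.046800 + 0.049400 + 0.129150 + 0.028000 = 0.253350
The terms with flaky test harness present sum to 0.077400, so
  P(flaky test harness | test failure) = 0.077400 / 0.253350 ≈ 0.3055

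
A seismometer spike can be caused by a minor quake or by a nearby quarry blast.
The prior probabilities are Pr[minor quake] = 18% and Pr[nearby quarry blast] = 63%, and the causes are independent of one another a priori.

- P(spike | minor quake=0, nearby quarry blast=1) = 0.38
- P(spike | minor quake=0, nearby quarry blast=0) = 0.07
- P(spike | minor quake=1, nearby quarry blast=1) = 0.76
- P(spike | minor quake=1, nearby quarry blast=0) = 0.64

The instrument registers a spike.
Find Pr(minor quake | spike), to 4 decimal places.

By total probability over the 4 (minor quake, nearby quarry blast) configurations:
  P(spike) = 0.07×0.82×0.37 + 0.38×0.82×0.63 + 0.64×0.18×0.37 + 0.76×0.18×0.63
        = 0.021238 + 0.196308 + 0.042624 + 0.086184 = 0.346354
Configurations with minor quake contribute 0.128808, so
  P(minor quake | spike) = 0.128808 / 0.346354 ≈ 0.3719

Pr(minor quake | spike) ≈ 0.3719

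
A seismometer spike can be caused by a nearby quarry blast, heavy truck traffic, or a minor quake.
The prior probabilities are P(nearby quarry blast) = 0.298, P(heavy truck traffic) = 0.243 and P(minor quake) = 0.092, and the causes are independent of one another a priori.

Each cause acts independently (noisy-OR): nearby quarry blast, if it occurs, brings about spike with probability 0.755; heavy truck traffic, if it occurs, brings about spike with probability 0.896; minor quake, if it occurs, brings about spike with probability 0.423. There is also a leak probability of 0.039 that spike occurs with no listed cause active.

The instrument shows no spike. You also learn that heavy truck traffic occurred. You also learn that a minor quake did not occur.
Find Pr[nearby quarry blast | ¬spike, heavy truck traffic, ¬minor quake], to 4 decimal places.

Pr[nearby quarry blast | ¬spike, heavy truck traffic, ¬minor quake] ≈ 0.0942

Under noisy-OR, P(spike | causes) = 1 − (1−0.039)·∏(1−qᵢ) over the active causes.
Weight on nearby quarry blast=true, given the evidence: 0.024486·0.298 = 0.007297
The normalizing constant is 0.099944·0.702 + 0.024486·0.298 = 0.077458
Posterior = 0.007297 / 0.077458 ≈ 0.0942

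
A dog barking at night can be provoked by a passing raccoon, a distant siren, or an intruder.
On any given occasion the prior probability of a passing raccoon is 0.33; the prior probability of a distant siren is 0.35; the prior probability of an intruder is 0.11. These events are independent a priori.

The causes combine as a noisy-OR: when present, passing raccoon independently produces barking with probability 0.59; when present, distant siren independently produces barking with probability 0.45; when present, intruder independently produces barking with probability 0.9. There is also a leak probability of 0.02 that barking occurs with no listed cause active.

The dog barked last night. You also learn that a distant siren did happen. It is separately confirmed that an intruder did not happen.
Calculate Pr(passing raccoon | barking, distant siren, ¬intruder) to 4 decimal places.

Pr(passing raccoon | barking, distant siren, ¬intruder) ≈ 0.4542

Under noisy-OR, P(barking | causes) = 1 − (1−0.02)·∏(1−qᵢ) over the active causes.
Sum P(barking|·) weighted by the priors over both values of passing raccoon:
  P(barking | distant siren, ¬intruder) = 0.461×0.67 + 0.77901×0.33
        = 0.308870 + 0.257073 = 0.565943
Configurations with passing raccoon contribute 0.257073, so
  P(passing raccoon | barking, distant siren, ¬intruder) = 0.257073 / 0.565943 ≈ 0.4542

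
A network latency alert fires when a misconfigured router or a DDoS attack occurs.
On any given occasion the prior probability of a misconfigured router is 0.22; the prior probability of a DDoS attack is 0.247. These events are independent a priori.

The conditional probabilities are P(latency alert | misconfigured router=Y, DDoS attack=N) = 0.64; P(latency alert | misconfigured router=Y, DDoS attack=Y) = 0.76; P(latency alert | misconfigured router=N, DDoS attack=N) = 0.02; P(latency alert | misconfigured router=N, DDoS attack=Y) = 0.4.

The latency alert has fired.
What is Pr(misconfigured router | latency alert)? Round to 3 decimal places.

Pr(misconfigured router | latency alert) ≈ 0.624

By total probability over the 4 (misconfigured router, DDoS attack) configurations:
  P(latency alert) = 0.02·0.78·0.753 + 0.4·0.78·0.247 + 0.64·0.22·0.753 + 0.76·0.22·0.247
        = 0.011747 + 0.077064 + 0.106022 + 0.041298 = 0.236131
Keeping only the misconfigured router-present terms gives 0.147320, so
  P(misconfigured router | latency alert) = 0.147320 / 0.236131 ≈ 0.624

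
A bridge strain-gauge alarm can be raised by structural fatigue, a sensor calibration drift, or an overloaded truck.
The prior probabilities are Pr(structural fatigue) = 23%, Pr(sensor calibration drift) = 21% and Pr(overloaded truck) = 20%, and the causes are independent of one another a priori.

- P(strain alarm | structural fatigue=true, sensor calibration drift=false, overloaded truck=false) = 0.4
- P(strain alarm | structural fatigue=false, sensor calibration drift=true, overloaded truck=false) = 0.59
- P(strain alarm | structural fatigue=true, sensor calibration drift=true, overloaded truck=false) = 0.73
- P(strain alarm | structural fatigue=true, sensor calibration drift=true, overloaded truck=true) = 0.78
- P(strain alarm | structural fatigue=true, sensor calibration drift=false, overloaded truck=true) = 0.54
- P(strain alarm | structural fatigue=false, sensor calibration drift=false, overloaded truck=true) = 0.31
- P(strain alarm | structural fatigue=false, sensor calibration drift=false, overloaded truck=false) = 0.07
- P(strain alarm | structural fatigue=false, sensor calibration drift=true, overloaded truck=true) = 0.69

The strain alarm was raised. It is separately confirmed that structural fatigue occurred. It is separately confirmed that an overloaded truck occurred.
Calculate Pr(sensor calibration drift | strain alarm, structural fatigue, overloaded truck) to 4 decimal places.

P(strain alarm | structural fatigue, overloaded truck) = 0.54*0.79 + 0.78*0.21 = 0.426600 + 0.163800 = 0.590400
Of this, 0.163800 comes from 0.78*0.21 (the sensor calibration drift=true cases).
So P(sensor calibration drift | strain alarm, structural fatigue, overloaded truck) = 0.163800/0.590400 ≈ 0.2774.

Pr(sensor calibration drift | strain alarm, structural fatigue, overloaded truck) ≈ 0.2774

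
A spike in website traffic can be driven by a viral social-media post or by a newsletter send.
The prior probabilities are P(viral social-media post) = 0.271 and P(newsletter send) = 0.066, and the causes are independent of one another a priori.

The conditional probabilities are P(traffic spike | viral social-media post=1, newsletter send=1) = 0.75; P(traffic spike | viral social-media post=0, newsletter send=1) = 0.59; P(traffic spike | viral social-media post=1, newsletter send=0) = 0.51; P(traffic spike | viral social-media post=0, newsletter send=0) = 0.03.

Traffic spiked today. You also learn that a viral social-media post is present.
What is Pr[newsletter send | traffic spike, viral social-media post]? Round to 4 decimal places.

Sum P(traffic spike|·) weighted by the priors over both values of newsletter send:
  P(traffic spike | viral social-media post) = 0.51*0.934 + 0.75*0.066
        = 0.476340 + 0.049500 = 0.525840
Keeping only the newsletter send-present terms gives 0.049500, so
  P(newsletter send | traffic spike, viral social-media post) = 0.049500 / 0.525840 ≈ 0.0941

Pr[newsletter send | traffic spike, viral social-media post] ≈ 0.0941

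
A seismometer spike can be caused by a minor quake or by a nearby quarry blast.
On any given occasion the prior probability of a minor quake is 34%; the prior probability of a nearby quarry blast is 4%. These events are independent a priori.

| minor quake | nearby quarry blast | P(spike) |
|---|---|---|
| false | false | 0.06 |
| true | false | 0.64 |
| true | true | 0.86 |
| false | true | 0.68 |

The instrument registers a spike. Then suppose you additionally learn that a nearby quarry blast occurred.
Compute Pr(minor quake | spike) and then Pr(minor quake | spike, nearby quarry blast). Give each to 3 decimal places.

Pr(minor quake | spike) ≈ 0.798; Pr(minor quake | spike, nearby quarry blast) ≈ 0.394

Enumerate the 4 (minor quake, nearby quarry blast) configurations and weight by the priors:
  P(spike) = 0.06·0.66·0.96 + 0.68·0.66·0.04 + 0.64·0.34·0.96 + 0.86·0.34·0.04
        = 0.038016 + 0.017952 + 0.208896 + 0.011696 = 0.276560
The terms with minor quake present sum to 0.220592, so
  P(minor quake | spike) = 0.220592 / 0.276560 ≈ 0.798

With the extra evidence:
P(spike | nearby quarry blast) = 0.68·0.66 + 0.86·0.34 = 0.448800 + 0.292400 = 0.741200
Of this, 0.292400 comes from 0.86·0.34 (the minor quake=true cases).
Hence the posterior is 0.292400/0.741200 ≈ 0.394.
Conditioning on nearby quarry blast lowers the posterior on minor quake: the classic explaining-away effect in a common-effect structure.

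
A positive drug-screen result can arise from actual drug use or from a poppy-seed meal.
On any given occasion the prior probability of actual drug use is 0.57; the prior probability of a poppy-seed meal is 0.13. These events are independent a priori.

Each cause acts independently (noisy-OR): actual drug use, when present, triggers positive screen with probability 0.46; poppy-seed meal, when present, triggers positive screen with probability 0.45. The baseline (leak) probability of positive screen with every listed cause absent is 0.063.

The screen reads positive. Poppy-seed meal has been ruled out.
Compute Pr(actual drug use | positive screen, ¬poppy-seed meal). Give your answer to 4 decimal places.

Pr(actual drug use | positive screen, ¬poppy-seed meal) ≈ 0.9122

Under noisy-OR, P(positive screen | causes) = 1 − (1−0.063)·∏(1−qᵢ) over the active causes.
For the numerator, keep only actual drug use=true terms: 0.49402·0.57 = 0.281591
Denominator P(positive screen | ¬poppy-seed meal): 0.063·0.43 + 0.49402·0.57 = 0.308681
Posterior = 0.281591 / 0.308681 ≈ 0.9122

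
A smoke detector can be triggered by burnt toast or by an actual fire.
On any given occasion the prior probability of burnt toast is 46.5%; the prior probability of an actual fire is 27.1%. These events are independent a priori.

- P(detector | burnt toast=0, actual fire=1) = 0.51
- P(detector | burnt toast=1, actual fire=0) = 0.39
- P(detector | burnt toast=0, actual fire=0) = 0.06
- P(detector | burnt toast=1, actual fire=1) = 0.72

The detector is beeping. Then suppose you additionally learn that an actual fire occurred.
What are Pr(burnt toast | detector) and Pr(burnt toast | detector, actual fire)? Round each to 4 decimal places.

Pr(burnt toast | detector) ≈ 0.6961; Pr(burnt toast | detector, actual fire) ≈ 0.5510

Enumerate the 4 (burnt toast, actual fire) configurations and weight by the priors:
  P(detector) = 0.06×0.535×0.729 + 0.51×0.535×0.271 + 0.39×0.465×0.729 + 0.72×0.465×0.271
        = 0.023401 + 0.073942 + 0.132204 + 0.090731 = 0.320278
Keeping only the burnt toast-present terms gives 0.222935, so
  P(burnt toast | detector) = 0.222935 / 0.320278 ≈ 0.6961

With the extra evidence:
P(detector | actual fire) = 0.51·0.535 + 0.72·0.465 = 0.272850 + 0.334800 = 0.607650
Of this, 0.334800 comes from 0.72·0.465 (the burnt toast=true cases).
So P(burnt toast | detector, actual fire) = 0.334800/0.607650 ≈ 0.5510.
— actual fire explains away the evidence for burnt toast.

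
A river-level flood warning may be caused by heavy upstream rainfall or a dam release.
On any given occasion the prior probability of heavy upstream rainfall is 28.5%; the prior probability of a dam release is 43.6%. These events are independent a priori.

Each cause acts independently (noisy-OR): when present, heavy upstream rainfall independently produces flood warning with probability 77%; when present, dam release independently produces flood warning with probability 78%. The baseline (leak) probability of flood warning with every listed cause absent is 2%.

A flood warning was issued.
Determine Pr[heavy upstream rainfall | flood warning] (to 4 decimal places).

Pr[heavy upstream rainfall | flood warning] ≈ 0.4899

Under noisy-OR, P(flood warning | causes) = 1 − (1−0.02)·∏(1−qᵢ) over the active causes.
Sum P(flood warning|·) weighted by the priors over the 4 (heavy upstream rainfall, dam release) configurations:
  P(flood warning) = 0.02*0.715*0.564 + 0.7844*0.715*0.436 + 0.7746*0.285*0.564 + 0.950412*0.285*0.436
        = 0.008065 + 0.244529 + 0.124509 + 0.118098 = 0.495201
The terms with heavy upstream rainfall present sum to 0.242607, so
  P(heavy upstream rainfall | flood warning) = 0.242607 / 0.495201 ≈ 0.4899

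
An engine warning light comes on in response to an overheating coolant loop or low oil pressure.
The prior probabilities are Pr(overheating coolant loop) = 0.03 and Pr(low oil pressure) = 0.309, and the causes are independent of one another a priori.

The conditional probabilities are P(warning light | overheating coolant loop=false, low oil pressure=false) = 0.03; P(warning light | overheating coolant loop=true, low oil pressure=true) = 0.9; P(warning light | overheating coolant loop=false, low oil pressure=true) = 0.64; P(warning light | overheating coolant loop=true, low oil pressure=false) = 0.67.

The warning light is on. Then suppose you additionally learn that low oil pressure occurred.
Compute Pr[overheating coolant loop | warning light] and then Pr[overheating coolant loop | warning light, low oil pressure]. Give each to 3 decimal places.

By total probability over the 4 (overheating coolant loop, low oil pressure) configurations:
  P(warning light) = 0.03·0.97·0.691 + 0.64·0.97·0.309 + 0.67·0.03·0.691 + 0.9·0.03·0.309
        = 0.020108 + 0.191827 + 0.013889 + 0.008343 = 0.234167
Configurations with overheating coolant loop contribute 0.022232, so
  P(overheating coolant loop | warning light) = 0.022232 / 0.234167 ≈ 0.095

With the extra evidence:
Numerator (weight on configurations with overheating coolant loop): 0.9·0.03 = 0.027000
The normalizing constant is 0.64·0.97 + 0.9·0.03 = 0.647800
Posterior = 0.027000 / 0.647800 ≈ 0.042
The drop from 0.095 to 0.042 is the explaining-away (discounting) effect.

Pr[overheating coolant loop | warning light] ≈ 0.095; Pr[overheating coolant loop | warning light, low oil pressure] ≈ 0.042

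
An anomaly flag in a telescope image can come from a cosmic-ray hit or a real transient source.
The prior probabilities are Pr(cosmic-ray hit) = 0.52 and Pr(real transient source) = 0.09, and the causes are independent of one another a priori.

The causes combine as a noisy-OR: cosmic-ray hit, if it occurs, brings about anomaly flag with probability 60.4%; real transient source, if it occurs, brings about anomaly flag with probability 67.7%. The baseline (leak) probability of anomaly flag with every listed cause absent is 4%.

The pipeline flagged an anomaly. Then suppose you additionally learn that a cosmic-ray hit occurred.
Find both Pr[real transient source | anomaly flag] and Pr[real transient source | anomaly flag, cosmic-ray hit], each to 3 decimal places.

Pr[real transient source | anomaly flag] ≈ 0.186; Pr[real transient source | anomaly flag, cosmic-ray hit] ≈ 0.123

Under noisy-OR, P(anomaly flag | causes) = 1 − (1−0.04)·∏(1−qᵢ) over the active causes.
Numerator (weight on configurations with real transient source): 0.029805 + 0.041053 = 0.070858
Denominator P(anomaly flag): 0.04·0.48·0.91 + 0.68992·0.48·0.09 + 0.61984·0.52·0.91 + 0.877208·0.52·0.09 = 0.381638
P(real transient source | anomaly flag) = 0.070858/0.381638 ≈ 0.186

With the extra evidence:
Enumerate both values of real transient source and weight by the priors:
  P(anomaly flag | cosmic-ray hit) = 0.61984*0.91 + 0.877208*0.09
        = 0.564054 + 0.078949 = 0.643003
The terms with real transient source present sum to 0.078949, so
  P(real transient source | anomaly flag, cosmic-ray hit) = 0.078949 / 0.643003 ≈ 0.123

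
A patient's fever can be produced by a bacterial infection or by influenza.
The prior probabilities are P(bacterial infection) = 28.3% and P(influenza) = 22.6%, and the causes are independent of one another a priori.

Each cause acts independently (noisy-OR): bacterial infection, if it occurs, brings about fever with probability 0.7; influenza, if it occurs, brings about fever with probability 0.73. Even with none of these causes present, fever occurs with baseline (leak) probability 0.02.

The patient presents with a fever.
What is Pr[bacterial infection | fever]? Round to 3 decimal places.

Under noisy-OR, P(fever | causes) = 1 − (1−0.02)·∏(1−qᵢ) over the active causes.
Sum P(fever|·) weighted by the priors over the 4 (bacterial infection, influenza) configurations:
  P(fever) = 0.02·0.717·0.774 + 0.7354·0.717·0.226 + 0.706·0.283·0.774 + 0.92062·0.283·0.226
        = 0.011099 + 0.119166 + 0.154644 + 0.058881 = 0.343790
Keeping only the bacterial infection-present terms gives 0.213525, so
  P(bacterial infection | fever) = 0.213525 / 0.343790 ≈ 0.621

Pr[bacterial infection | fever] ≈ 0.621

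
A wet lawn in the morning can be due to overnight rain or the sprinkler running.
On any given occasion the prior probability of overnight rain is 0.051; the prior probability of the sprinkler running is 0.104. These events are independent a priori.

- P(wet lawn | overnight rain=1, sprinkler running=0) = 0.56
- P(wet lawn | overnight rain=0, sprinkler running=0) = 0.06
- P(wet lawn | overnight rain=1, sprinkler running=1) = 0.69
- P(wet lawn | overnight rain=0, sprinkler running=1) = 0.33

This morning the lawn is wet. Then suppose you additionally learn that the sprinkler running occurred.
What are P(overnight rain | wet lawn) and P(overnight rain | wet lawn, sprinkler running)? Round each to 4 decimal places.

P(overnight rain | wet lawn) ≈ 0.2592; P(overnight rain | wet lawn, sprinkler running) ≈ 0.1010

Numerator (weight on configurations with overnight rain): 0.025590 + 0.003660 = 0.029250
The normalizing constant is 0.06·0.949·0.896 + 0.33·0.949·0.104 + 0.56·0.051·0.896 + 0.69·0.051·0.104 = 0.112838
Posterior = 0.029250 / 0.112838 ≈ 0.2592

Now condition on the additional information:
Sum P(wet lawn|·) weighted by the priors over both values of overnight rain:
  P(wet lawn | sprinkler running) = 0.33·0.949 + 0.69·0.051
        = 0.313170 + 0.035190 = 0.348360
The terms with overnight rain present sum to 0.035190, so
  P(overnight rain | wet lawn, sprinkler running) = 0.035190 / 0.348360 ≈ 0.1010
Conditioning on sprinkler running lowers the posterior on overnight rain: the classic explaining-away effect in a common-effect structure.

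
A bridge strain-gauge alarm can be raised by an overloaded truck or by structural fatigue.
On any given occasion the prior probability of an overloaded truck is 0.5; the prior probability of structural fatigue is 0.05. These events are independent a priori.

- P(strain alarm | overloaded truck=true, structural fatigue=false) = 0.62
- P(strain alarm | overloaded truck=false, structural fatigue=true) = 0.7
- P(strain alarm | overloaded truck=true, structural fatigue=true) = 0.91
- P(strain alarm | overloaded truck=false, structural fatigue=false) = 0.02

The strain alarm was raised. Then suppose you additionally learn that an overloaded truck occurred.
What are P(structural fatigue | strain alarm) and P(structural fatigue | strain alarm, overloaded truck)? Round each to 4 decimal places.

Enumerate the 4 (overloaded truck, structural fatigue) configurations and weight by the priors:
  P(strain alarm) = 0.02·0.5·0.95 + 0.7·0.5·0.05 + 0.62·0.5·0.95 + 0.91·0.5·0.05
        = 0.009500 + 0.017500 + 0.294500 + 0.022750 = 0.344250
Configurations with structural fatigue contribute 0.040250, so
  P(structural fatigue | strain alarm) = 0.040250 / 0.344250 ≈ 0.1169

Now also conditioning on overloaded truck=true:
Enumerate both values of structural fatigue and weight by the priors:
  P(strain alarm | overloaded truck) = 0.62×0.95 + 0.91×0.05
        = 0.589000 + 0.045500 = 0.634500
The terms with structural fatigue present sum to 0.045500, so
  P(structural fatigue | strain alarm, overloaded truck) = 0.045500 / 0.634500 ≈ 0.0717
The drop from 0.1169 to 0.0717 is the explaining-away (discounting) effect.

P(structural fatigue | strain alarm) ≈ 0.1169; P(structural fatigue | strain alarm, overloaded truck) ≈ 0.0717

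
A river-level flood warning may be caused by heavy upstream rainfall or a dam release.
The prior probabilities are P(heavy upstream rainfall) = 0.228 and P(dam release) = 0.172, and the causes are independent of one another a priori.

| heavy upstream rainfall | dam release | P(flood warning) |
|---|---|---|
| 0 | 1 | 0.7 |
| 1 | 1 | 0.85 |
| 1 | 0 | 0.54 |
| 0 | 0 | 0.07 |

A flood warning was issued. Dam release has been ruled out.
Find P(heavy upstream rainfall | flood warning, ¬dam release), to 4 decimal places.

P(flood warning | ¬dam release) = 0.07·0.772 + 0.54·0.228 = 0.054040 + 0.123120 = 0.177160
Restricting to configurations with heavy upstream rainfall present: 0.54·0.228 = 0.123120.
So P(heavy upstream rainfall | flood warning, ¬dam release) = 0.123120/0.177160 ≈ 0.6950.

P(heavy upstream rainfall | flood warning, ¬dam release) ≈ 0.6950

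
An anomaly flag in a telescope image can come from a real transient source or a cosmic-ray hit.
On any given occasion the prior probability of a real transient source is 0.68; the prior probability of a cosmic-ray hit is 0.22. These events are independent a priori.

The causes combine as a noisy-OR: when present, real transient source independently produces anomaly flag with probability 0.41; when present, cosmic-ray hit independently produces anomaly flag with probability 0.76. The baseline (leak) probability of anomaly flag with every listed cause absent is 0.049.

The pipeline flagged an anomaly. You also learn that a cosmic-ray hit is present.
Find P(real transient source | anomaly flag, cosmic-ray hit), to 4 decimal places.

P(real transient source | anomaly flag, cosmic-ray hit) ≈ 0.7044

Under noisy-OR, P(anomaly flag | causes) = 1 − (1−0.049)·∏(1−qᵢ) over the active causes.
P(anomaly flag | cosmic-ray hit) = 0.77176*0.32 + 0.865338*0.68 = 0.246963 + 0.588430 = 0.835393
The real transient source-present share is 0.865338*0.68 = 0.588430.
P(real transient source | anomaly flag, cosmic-ray hit) = 0.588430 / 0.835393 ≈ 0.7044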